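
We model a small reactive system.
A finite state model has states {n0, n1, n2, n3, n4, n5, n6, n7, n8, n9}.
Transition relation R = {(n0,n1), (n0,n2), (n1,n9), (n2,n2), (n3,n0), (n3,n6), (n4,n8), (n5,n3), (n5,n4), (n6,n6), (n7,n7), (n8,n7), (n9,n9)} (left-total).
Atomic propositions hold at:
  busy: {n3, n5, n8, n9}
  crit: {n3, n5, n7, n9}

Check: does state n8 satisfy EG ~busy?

No

Sat(~busy) = {n0, n1, n2, n4, n6, n7}
EG ~busy: greatest fixpoint, start Z0 = {n0, n1, n2, n4, n6, n7}, keep only states in Sat with some successor in Z. Z1 = {n0, n2, n6, n7}; fixed.
Sat(EG ~busy) = {n0, n2, n6, n7}
n8 ∉ Sat(EG ~busy) = {n0, n2, n6, n7}, so the formula does not hold at n8.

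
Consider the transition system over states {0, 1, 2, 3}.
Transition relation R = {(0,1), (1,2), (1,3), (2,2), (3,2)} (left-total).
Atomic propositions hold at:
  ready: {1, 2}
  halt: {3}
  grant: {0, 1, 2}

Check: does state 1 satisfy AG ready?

No

AG ready: greatest fixpoint, start Z0 = {1, 2}, keep only states in Sat with every successor in Z. Z1 = {2}; fixed.
Sat(AG ready) = {2}
1 ∉ Sat(AG ready) = {2}, so the formula does not hold at 1.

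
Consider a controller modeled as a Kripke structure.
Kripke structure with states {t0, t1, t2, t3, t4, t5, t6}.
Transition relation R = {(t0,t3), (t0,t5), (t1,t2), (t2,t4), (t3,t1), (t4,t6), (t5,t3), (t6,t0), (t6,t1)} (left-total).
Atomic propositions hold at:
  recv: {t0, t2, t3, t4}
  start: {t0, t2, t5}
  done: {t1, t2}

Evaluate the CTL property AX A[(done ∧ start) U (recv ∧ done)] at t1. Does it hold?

Yes

Sat(done ∧ start) = {t2}
Sat(recv ∧ done) = {t2}
A[(done ∧ start) U (recv ∧ done)]: least fixpoint, start Z0 = Sat((recv ∧ done)) = {t2}, add states in Sat(done ∧ start) with every successor in Z. Already a fixed point.
Sat(A[(done ∧ start) U (recv ∧ done)]) = {t2}
Sat(AX A[(done ∧ start) U (recv ∧ done)]) = {s : every successor in {t2}} = {t1}
t1 ∈ Sat(AX A[(done ∧ start) U (recv ∧ done)]) = {t1}, so the formula holds at t1.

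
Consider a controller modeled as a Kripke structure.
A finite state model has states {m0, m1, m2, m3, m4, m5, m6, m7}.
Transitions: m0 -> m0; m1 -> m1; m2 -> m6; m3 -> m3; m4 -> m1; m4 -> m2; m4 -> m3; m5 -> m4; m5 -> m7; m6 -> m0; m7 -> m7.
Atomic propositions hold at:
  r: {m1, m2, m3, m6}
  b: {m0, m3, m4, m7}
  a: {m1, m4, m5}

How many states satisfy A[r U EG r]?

EG r: greatest fixpoint, start Z0 = {m1, m2, m3, m6}, keep only states in Sat with some successor in Z. Z1 = {m1, m2, m3}; Z2 = {m1, m3}; fixed.
Sat(EG r) = {m1, m3}
A[r U EG r]: least fixpoint, start Z0 = Sat(EG r) = {m1, m3}, add states in Sat(r) with every successor in Z. Already a fixed point.
Sat(A[r U EG r]) = {m1, m3}
|Sat(A[r U EG r])| = |{m1, m3}| = 2.

2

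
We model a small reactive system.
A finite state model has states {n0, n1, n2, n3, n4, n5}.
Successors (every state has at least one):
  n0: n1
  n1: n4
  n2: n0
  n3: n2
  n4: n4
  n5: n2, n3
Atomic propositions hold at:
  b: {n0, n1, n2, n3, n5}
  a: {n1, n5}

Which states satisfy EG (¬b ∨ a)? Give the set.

Sat(¬b) = {n4}
Sat(¬b ∨ a) = {n1, n4, n5}
EG (¬b ∨ a): greatest fixpoint, start Z0 = {n1, n4, n5}, keep only states in Sat with some successor in Z. Z1 = {n1, n4}; fixed.
Sat(EG (¬b ∨ a)) = {n1, n4}

{n1, n4}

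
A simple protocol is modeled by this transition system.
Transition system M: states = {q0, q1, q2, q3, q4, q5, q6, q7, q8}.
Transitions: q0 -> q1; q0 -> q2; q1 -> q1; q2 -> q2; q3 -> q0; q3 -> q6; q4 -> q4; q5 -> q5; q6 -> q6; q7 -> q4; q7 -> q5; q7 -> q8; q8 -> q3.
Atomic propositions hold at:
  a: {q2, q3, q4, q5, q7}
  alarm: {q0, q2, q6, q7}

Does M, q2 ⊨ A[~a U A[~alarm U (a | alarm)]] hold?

Sat(~a) = {q0, q1, q6, q8}
Sat(~alarm) = {q1, q3, q4, q5, q8}
Sat(a | alarm) = {q0, q2, q3, q4, q5, q6, q7}
A[~alarm U (a | alarm)]: least fixpoint, start Z0 = Sat((a | alarm)) = {q0, q2, q3, q4, q5, q6, q7}, add states in Sat(~alarm) with every successor in Z. Z1 = {q0, q2, q3, q4, q5, q6, q7, q8}; fixed.
Sat(A[~alarm U (a | alarm)]) = {q0, q2, q3, q4, q5, q6, q7, q8}
A[~a U A[~alarm U (a | alarm)]]: least fixpoint, start Z0 = Sat(A[~alarm U (a | alarm)]) = {q0, q2, q3, q4, q5, q6, q7, q8}, add states in Sat(~a) with every successor in Z. Already a fixed point.
Sat(A[~a U A[~alarm U (a | alarm)]]) = {q0, q2, q3, q4, q5, q6, q7, q8}
q2 ∈ Sat(A[~a U A[~alarm U (a | alarm)]]) = {q0, q2, q3, q4, q5, q6, q7, q8}, so the formula holds at q2.

Yes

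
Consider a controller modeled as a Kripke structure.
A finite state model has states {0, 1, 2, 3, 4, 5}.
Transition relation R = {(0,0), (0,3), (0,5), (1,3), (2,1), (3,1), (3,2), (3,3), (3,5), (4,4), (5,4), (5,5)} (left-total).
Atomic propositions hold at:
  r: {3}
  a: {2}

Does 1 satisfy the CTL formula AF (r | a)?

Sat(r | a) = {2, 3}
AF (r | a): least fixpoint, start Z0 = {2, 3}, add states with every successor in Z. Z1 = {1, 2, 3}; fixed.
Sat(AF (r | a)) = {1, 2, 3}
1 ∈ Sat(AF (r | a)) = {1, 2, 3}, so the formula holds at 1.

Yes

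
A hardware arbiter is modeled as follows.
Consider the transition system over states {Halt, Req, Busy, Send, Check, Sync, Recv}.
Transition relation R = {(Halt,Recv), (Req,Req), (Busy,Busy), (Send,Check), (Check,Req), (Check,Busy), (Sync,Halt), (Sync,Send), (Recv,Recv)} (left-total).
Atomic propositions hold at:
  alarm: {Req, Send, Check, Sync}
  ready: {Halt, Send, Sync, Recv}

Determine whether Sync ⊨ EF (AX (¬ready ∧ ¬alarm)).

Yes

Sat(¬ready) = {Req, Busy, Check}
Sat(¬alarm) = {Halt, Busy, Recv}
Sat(¬ready ∧ ¬alarm) = {Busy}
Sat(AX (¬ready ∧ ¬alarm)) = {s : every successor in {Busy}} = {Busy}
EF (AX (¬ready ∧ ¬alarm)): least fixpoint, start Z0 = {Busy}, add states with some successor in Z. Z1 = {Busy, Check}; Z2 = {Busy, Send, Check}; Z3 = {Busy, Send, Check, Sync}; fixed.
Sat(EF (AX (¬ready ∧ ¬alarm))) = {Busy, Send, Check, Sync}
Sync ∈ Sat(EF (AX (¬ready ∧ ¬alarm))) = {Busy, Send, Check, Sync}, so the formula holds at Sync.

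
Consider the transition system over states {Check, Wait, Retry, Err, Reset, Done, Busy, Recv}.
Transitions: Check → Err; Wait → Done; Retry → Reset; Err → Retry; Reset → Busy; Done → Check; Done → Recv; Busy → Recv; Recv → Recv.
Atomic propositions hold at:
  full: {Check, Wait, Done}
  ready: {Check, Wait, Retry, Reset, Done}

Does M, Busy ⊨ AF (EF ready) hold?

EF ready: least fixpoint, start Z0 = {Check, Wait, Retry, Reset, Done}, add states with some successor in Z. Z1 = {Check, Wait, Retry, Err, Reset, Done}; fixed.
Sat(EF ready) = {Check, Wait, Retry, Err, Reset, Done}
AF (EF ready): least fixpoint, start Z0 = {Check, Wait, Retry, Err, Reset, Done}, add states with every successor in Z. Already a fixed point.
Sat(AF (EF ready)) = {Check, Wait, Retry, Err, Reset, Done}
Busy ∉ Sat(AF (EF ready)) = {Check, Wait, Retry, Err, Reset, Done}, so the formula does not hold at Busy.

No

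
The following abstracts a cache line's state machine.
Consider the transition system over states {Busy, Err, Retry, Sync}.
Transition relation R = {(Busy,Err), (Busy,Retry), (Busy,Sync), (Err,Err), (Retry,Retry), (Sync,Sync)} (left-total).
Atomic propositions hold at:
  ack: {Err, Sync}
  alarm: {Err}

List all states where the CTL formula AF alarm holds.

AF alarm: least fixpoint, start Z0 = {Err}, add states with every successor in Z. Already a fixed point.
Sat(AF alarm) = {Err}

{Err}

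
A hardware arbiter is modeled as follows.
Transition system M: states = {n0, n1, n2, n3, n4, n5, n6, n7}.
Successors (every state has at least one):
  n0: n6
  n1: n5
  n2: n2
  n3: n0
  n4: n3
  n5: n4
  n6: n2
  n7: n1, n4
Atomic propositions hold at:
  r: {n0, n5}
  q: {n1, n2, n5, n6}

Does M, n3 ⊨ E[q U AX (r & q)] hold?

Sat(r & q) = {n5}
Sat(AX (r & q)) = {s : every successor in {n5}} = {n1}
E[q U AX (r & q)]: least fixpoint, start Z0 = Sat(AX (r & q)) = {n1}, add states in Sat(q) with some successor in Z. Already a fixed point.
Sat(E[q U AX (r & q)]) = {n1}
n3 ∉ Sat(E[q U AX (r & q)]) = {n1}, so the formula does not hold at n3.

No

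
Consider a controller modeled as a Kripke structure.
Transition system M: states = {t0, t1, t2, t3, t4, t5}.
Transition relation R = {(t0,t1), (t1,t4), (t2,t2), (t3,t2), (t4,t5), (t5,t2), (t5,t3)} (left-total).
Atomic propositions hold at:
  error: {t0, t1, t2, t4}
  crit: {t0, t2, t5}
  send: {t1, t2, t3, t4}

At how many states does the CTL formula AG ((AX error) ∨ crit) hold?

Sat(AX error) = {s : every successor in {t0, t1, t2, t4}} = {t0, t1, t2, t3}
Sat((AX error) ∨ crit) = {t0, t1, t2, t3, t5}
AG ((AX error) ∨ crit): greatest fixpoint, start Z0 = {t0, t1, t2, t3, t5}, keep only states in Sat with every successor in Z. Z1 = {t0, t2, t3, t5}; Z2 = {t2, t3, t5}; fixed.
Sat(AG ((AX error) ∨ crit)) = {t2, t3, t5}
|Sat(AG ((AX error) ∨ crit))| = |{t2, t3, t5}| = 3.

3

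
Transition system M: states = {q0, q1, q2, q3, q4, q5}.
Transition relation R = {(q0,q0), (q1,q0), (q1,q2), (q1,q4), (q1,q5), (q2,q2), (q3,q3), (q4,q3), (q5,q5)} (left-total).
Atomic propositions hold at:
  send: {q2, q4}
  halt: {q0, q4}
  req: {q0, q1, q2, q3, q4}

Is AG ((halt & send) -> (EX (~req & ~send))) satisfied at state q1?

Sat(halt & send) = {q4}
Sat(~req) = {q5}
Sat(~send) = {q0, q1, q3, q5}
Sat(~req & ~send) = {q5}
Sat(EX (~req & ~send)) = {s : some successor in {q5}} = {q1, q5}
Sat((halt & send) -> (EX (~req & ~send))) = {q0, q1, q2, q3, q5}
AG ((halt & send) -> (EX (~req & ~send))): greatest fixpoint, start Z0 = {q0, q1, q2, q3, q5}, keep only states in Sat with every successor in Z. Z1 = {q0, q2, q3, q5}; fixed.
Sat(AG ((halt & send) -> (EX (~req & ~send)))) = {q0, q2, q3, q5}
q1 ∉ Sat(AG ((halt & send) -> (EX (~req & ~send)))) = {q0, q2, q3, q5}, so the formula does not hold at q1.

No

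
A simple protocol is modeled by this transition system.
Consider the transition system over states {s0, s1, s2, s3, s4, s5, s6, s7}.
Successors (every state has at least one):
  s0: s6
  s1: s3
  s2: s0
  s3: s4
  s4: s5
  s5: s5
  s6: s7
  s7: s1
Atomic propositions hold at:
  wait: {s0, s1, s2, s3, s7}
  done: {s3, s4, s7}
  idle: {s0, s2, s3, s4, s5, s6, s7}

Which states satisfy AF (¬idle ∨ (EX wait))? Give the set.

Sat(¬idle) = {s1}
Sat(EX wait) = {s : some successor in {s0, s1, s2, s3, s7}} = {s1, s2, s6, s7}
Sat(¬idle ∨ (EX wait)) = {s1, s2, s6, s7}
AF (¬idle ∨ (EX wait)): least fixpoint, start Z0 = {s1, s2, s6, s7}, add states with every successor in Z. Z1 = {s0, s1, s2, s6, s7}; fixed.
Sat(AF (¬idle ∨ (EX wait))) = {s0, s1, s2, s6, s7}

{s0, s1, s2, s6, s7}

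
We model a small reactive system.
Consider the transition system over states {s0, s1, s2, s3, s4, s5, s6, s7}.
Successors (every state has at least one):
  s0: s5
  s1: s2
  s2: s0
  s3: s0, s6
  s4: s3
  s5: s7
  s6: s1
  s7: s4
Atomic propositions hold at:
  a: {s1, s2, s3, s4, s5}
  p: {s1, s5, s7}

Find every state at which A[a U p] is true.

A[a U p]: least fixpoint, start Z0 = Sat(p) = {s1, s5, s7}, add states in Sat(a) with every successor in Z. Already a fixed point.
Sat(A[a U p]) = {s1, s5, s7}

{s1, s5, s7}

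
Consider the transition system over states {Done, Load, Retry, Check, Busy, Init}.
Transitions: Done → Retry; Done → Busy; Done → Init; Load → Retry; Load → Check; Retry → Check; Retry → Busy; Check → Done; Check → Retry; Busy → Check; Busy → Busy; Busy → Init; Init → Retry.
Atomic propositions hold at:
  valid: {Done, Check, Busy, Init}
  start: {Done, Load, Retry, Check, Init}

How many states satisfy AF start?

AF start: least fixpoint, start Z0 = {Done, Load, Retry, Check, Init}, add states with every successor in Z. Already a fixed point.
Sat(AF start) = {Done, Load, Retry, Check, Init}
|Sat(AF start)| = |{Done, Load, Retry, Check, Init}| = 5.

5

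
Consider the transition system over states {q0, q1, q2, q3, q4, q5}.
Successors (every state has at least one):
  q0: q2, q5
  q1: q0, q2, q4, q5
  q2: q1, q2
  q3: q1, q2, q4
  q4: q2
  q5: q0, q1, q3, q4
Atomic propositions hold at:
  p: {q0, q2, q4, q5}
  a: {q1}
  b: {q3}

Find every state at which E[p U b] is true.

E[p U b]: least fixpoint, start Z0 = Sat(b) = {q3}, add states in Sat(p) with some successor in Z. Z1 = {q3, q5}; Z2 = {q0, q3, q5}; fixed.
Sat(E[p U b]) = {q0, q3, q5}

{q0, q3, q5}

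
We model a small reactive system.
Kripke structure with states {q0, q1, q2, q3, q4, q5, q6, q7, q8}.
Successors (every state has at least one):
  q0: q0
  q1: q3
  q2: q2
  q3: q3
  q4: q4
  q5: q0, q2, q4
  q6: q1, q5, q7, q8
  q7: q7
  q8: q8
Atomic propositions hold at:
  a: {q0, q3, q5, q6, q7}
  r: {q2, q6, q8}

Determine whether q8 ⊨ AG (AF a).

No

AF a: least fixpoint, start Z0 = {q0, q3, q5, q6, q7}, add states with every successor in Z. Z1 = {q0, q1, q3, q5, q6, q7}; fixed.
Sat(AF a) = {q0, q1, q3, q5, q6, q7}
AG (AF a): greatest fixpoint, start Z0 = {q0, q1, q3, q5, q6, q7}, keep only states in Sat with every successor in Z. Z1 = {q0, q1, q3, q7}; fixed.
Sat(AG (AF a)) = {q0, q1, q3, q7}
q8 ∉ Sat(AG (AF a)) = {q0, q1, q3, q7}, so the formula does not hold at q8.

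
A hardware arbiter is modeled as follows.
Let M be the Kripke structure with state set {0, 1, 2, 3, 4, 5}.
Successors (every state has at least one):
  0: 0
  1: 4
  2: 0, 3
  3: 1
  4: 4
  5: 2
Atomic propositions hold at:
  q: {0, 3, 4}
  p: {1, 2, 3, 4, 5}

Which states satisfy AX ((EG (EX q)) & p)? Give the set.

{1, 3, 4, 5}

Sat(EX q) = {s : some successor in {0, 3, 4}} = {0, 1, 2, 4}
EG (EX q): greatest fixpoint, start Z0 = {0, 1, 2, 4}, keep only states in Sat with some successor in Z. Already a fixed point.
Sat(EG (EX q)) = {0, 1, 2, 4}
Sat((EG (EX q)) & p) = {1, 2, 4}
Sat(AX ((EG (EX q)) & p)) = {s : every successor in {1, 2, 4}} = {1, 3, 4, 5}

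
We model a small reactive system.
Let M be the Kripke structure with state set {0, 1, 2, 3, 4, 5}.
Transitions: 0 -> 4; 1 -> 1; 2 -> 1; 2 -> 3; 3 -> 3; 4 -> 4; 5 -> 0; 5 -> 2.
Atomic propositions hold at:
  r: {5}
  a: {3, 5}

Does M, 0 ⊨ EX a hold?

Sat(EX a) = {s : some successor in {3, 5}} = {2, 3}
0 ∉ Sat(EX a) = {2, 3}, so the formula does not hold at 0.

No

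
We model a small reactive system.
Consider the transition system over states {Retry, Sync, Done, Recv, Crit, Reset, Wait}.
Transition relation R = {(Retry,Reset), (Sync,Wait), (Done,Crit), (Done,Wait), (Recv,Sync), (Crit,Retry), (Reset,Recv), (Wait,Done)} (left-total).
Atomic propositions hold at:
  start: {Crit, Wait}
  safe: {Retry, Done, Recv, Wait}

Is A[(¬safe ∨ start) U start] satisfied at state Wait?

Sat(¬safe) = {Sync, Crit, Reset}
Sat(¬safe ∨ start) = {Sync, Crit, Reset, Wait}
A[(¬safe ∨ start) U start]: least fixpoint, start Z0 = Sat(start) = {Crit, Wait}, add states in Sat(¬safe ∨ start) with every successor in Z. Z1 = {Sync, Crit, Wait}; fixed.
Sat(A[(¬safe ∨ start) U start]) = {Sync, Crit, Wait}
Wait ∈ Sat(A[(¬safe ∨ start) U start]) = {Sync, Crit, Wait}, so the formula holds at Wait.

Yes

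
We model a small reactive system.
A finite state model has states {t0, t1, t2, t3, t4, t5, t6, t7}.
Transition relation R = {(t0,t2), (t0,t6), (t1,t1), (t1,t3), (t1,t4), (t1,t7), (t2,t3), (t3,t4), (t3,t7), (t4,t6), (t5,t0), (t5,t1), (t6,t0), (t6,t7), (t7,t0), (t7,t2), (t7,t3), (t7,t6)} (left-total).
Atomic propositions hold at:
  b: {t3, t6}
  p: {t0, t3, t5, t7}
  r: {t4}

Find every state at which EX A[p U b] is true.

{t0, t1, t2, t4, t7}

A[p U b]: least fixpoint, start Z0 = Sat(b) = {t3, t6}, add states in Sat(p) with every successor in Z. Already a fixed point.
Sat(A[p U b]) = {t3, t6}
Sat(EX A[p U b]) = {s : some successor in {t3, t6}} = {t0, t1, t2, t4, t7}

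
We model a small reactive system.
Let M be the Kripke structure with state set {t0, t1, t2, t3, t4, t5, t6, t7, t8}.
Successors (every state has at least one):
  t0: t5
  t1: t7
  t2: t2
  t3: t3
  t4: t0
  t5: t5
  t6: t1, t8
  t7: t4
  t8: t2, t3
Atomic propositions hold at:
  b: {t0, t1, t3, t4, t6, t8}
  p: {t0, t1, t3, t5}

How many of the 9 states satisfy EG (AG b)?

1

AG b: greatest fixpoint, start Z0 = {t0, t1, t3, t4, t6, t8}, keep only states in Sat with every successor in Z. Z1 = {t3, t4, t6}; Z2 = {t3}; fixed.
Sat(AG b) = {t3}
EG (AG b): greatest fixpoint, start Z0 = {t3}, keep only states in Sat with some successor in Z. Already a fixed point.
Sat(EG (AG b)) = {t3}
|Sat(EG (AG b))| = |{t3}| = 1.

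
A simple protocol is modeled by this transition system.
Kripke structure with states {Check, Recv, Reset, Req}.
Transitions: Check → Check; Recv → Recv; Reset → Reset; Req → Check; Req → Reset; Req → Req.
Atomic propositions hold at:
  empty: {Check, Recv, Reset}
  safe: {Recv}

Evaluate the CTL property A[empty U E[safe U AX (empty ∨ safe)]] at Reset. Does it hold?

Yes

Sat(empty ∨ safe) = {Check, Recv, Reset}
Sat(AX (empty ∨ safe)) = {s : every successor in {Check, Recv, Reset}} = {Check, Recv, Reset}
E[safe U AX (empty ∨ safe)]: least fixpoint, start Z0 = Sat(AX (empty ∨ safe)) = {Check, Recv, Reset}, add states in Sat(safe) with some successor in Z. Already a fixed point.
Sat(E[safe U AX (empty ∨ safe)]) = {Check, Recv, Reset}
A[empty U E[safe U AX (empty ∨ safe)]]: least fixpoint, start Z0 = Sat(E[safe U AX (empty ∨ safe)]) = {Check, Recv, Reset}, add states in Sat(empty) with every successor in Z. Already a fixed point.
Sat(A[empty U E[safe U AX (empty ∨ safe)]]) = {Check, Recv, Reset}
Reset ∈ Sat(A[empty U E[safe U AX (empty ∨ safe)]]) = {Check, Recv, Reset}, so the formula holds at Reset.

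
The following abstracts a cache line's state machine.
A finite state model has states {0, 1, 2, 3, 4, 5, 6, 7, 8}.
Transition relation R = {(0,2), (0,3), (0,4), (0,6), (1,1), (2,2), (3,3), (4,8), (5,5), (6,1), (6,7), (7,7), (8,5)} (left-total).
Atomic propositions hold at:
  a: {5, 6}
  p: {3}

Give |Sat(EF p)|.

2

EF p: least fixpoint, start Z0 = {3}, add states with some successor in Z. Z1 = {0, 3}; fixed.
Sat(EF p) = {0, 3}
|Sat(EF p)| = |{0, 3}| = 2.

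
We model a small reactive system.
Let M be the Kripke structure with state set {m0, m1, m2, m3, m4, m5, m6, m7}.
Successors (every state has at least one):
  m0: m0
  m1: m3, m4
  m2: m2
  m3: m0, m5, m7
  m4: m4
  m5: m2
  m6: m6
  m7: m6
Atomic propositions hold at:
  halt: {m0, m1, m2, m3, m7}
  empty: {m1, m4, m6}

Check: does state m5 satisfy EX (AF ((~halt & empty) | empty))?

No

Sat(~halt) = {m4, m5, m6}
Sat(~halt & empty) = {m4, m6}
Sat((~halt & empty) | empty) = {m1, m4, m6}
AF ((~halt & empty) | empty): least fixpoint, start Z0 = {m1, m4, m6}, add states with every successor in Z. Z1 = {m1, m4, m6, m7}; fixed.
Sat(AF ((~halt & empty) | empty)) = {m1, m4, m6, m7}
Sat(EX (AF ((~halt & empty) | empty))) = {s : some successor in {m1, m4, m6, m7}} = {m1, m3, m4, m6, m7}
m5 ∉ Sat(EX (AF ((~halt & empty) | empty))) = {m1, m3, m4, m6, m7}, so the formula does not hold at m5.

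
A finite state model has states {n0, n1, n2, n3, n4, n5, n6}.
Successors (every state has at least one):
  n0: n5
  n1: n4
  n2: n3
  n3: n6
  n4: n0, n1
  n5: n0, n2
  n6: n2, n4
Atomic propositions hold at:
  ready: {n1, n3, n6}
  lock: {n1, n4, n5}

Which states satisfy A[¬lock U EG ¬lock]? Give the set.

Sat(¬lock) = {n0, n2, n3, n6}
EG ¬lock: greatest fixpoint, start Z0 = {n0, n2, n3, n6}, keep only states in Sat with some successor in Z. Z1 = {n2, n3, n6}; fixed.
Sat(EG ¬lock) = {n2, n3, n6}
A[¬lock U EG ¬lock]: least fixpoint, start Z0 = Sat(EG ¬lock) = {n2, n3, n6}, add states in Sat(¬lock) with every successor in Z. Already a fixed point.
Sat(A[¬lock U EG ¬lock]) = {n2, n3, n6}

{n2, n3, n6}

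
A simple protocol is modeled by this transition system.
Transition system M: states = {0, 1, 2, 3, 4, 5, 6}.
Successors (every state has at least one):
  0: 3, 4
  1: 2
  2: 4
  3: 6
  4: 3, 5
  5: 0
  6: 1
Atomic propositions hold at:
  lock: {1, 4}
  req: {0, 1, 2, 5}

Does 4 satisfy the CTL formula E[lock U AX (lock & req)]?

Sat(lock & req) = {1}
Sat(AX (lock & req)) = {s : every successor in {1}} = {6}
E[lock U AX (lock & req)]: least fixpoint, start Z0 = Sat(AX (lock & req)) = {6}, add states in Sat(lock) with some successor in Z. Already a fixed point.
Sat(E[lock U AX (lock & req)]) = {6}
4 ∉ Sat(E[lock U AX (lock & req)]) = {6}, so the formula does not hold at 4.

No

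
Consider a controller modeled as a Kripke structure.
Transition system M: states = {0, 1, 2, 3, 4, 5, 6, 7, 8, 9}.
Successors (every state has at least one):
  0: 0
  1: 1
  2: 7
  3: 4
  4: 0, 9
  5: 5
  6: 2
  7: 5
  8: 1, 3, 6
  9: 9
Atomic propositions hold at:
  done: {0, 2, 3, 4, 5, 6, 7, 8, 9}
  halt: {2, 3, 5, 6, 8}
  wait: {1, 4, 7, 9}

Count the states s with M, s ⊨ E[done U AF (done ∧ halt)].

6

Sat(done ∧ halt) = {2, 3, 5, 6, 8}
AF (done ∧ halt): least fixpoint, start Z0 = {2, 3, 5, 6, 8}, add states with every successor in Z. Z1 = {2, 3, 5, 6, 7, 8}; fixed.
Sat(AF (done ∧ halt)) = {2, 3, 5, 6, 7, 8}
E[done U AF (done ∧ halt)]: least fixpoint, start Z0 = Sat(AF (done ∧ halt)) = {2, 3, 5, 6, 7, 8}, add states in Sat(done) with some successor in Z. Already a fixed point.
Sat(E[done U AF (done ∧ halt)]) = {2, 3, 5, 6, 7, 8}
|Sat(E[done U AF (done ∧ halt)])| = |{2, 3, 5, 6, 7, 8}| = 6.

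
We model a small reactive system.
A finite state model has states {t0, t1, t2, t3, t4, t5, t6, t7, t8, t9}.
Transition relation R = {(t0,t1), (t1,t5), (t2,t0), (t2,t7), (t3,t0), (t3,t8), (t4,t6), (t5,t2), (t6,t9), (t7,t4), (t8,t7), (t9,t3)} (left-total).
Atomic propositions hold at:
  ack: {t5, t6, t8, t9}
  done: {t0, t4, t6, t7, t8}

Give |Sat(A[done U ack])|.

A[done U ack]: least fixpoint, start Z0 = Sat(ack) = {t5, t6, t8, t9}, add states in Sat(done) with every successor in Z. Z1 = {t4, t5, t6, t8, t9}; Z2 = {t4, t5, t6, t7, t8, t9}; fixed.
Sat(A[done U ack]) = {t4, t5, t6, t7, t8, t9}
|Sat(A[done U ack])| = |{t4, t5, t6, t7, t8, t9}| = 6.

6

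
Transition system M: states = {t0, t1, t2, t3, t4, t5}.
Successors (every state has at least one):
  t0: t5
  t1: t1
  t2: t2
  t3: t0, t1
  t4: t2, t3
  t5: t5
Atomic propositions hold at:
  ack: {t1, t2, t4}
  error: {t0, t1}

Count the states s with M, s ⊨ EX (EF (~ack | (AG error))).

5

Sat(~ack) = {t0, t3, t5}
AG error: greatest fixpoint, start Z0 = {t0, t1}, keep only states in Sat with every successor in Z. Z1 = {t1}; fixed.
Sat(AG error) = {t1}
Sat(~ack | (AG error)) = {t0, t1, t3, t5}
EF (~ack | (AG error)): least fixpoint, start Z0 = {t0, t1, t3, t5}, add states with some successor in Z. Z1 = {t0, t1, t3, t4, t5}; fixed.
Sat(EF (~ack | (AG error))) = {t0, t1, t3, t4, t5}
Sat(EX (EF (~ack | (AG error)))) = {s : some successor in {t0, t1, t3, t4, t5}} = {t0, t1, t3, t4, t5}
|Sat(EX (EF (~ack | (AG error))))| = |{t0, t1, t3, t4, t5}| = 5.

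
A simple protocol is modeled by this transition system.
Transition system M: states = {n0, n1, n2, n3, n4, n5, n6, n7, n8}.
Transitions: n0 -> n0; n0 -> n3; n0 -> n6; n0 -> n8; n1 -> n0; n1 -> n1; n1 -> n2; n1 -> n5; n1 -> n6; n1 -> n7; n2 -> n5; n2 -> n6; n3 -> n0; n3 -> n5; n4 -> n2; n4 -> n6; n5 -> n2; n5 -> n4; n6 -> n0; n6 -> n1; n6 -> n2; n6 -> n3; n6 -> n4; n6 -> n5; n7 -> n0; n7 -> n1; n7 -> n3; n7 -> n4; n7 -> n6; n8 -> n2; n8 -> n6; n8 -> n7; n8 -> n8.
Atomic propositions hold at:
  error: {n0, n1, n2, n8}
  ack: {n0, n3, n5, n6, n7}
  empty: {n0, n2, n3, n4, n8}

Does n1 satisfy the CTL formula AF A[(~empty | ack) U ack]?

No

Sat(~empty) = {n1, n5, n6, n7}
Sat(~empty | ack) = {n0, n1, n3, n5, n6, n7}
A[(~empty | ack) U ack]: least fixpoint, start Z0 = Sat(ack) = {n0, n3, n5, n6, n7}, add states in Sat(~empty | ack) with every successor in Z. Already a fixed point.
Sat(A[(~empty | ack) U ack]) = {n0, n3, n5, n6, n7}
AF A[(~empty | ack) U ack]: least fixpoint, start Z0 = {n0, n3, n5, n6, n7}, add states with every successor in Z. Z1 = {n0, n2, n3, n5, n6, n7}; Z2 = {n0, n2, n3, n4, n5, n6, n7}; fixed.
Sat(AF A[(~empty | ack) U ack]) = {n0, n2, n3, n4, n5, n6, n7}
n1 ∉ Sat(AF A[(~empty | ack) U ack]) = {n0, n2, n3, n4, n5, n6, n7}, so the formula does not hold at n1.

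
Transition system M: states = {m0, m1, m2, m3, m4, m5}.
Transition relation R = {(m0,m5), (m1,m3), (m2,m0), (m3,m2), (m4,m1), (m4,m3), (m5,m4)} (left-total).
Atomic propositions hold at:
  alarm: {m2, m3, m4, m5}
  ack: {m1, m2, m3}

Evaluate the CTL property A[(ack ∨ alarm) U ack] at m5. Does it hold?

Sat(ack ∨ alarm) = {m1, m2, m3, m4, m5}
A[(ack ∨ alarm) U ack]: least fixpoint, start Z0 = Sat(ack) = {m1, m2, m3}, add states in Sat(ack ∨ alarm) with every successor in Z. Z1 = {m1, m2, m3, m4}; Z2 = {m1, m2, m3, m4, m5}; fixed.
Sat(A[(ack ∨ alarm) U ack]) = {m1, m2, m3, m4, m5}
m5 ∈ Sat(A[(ack ∨ alarm) U ack]) = {m1, m2, m3, m4, m5}, so the formula holds at m5.

Yes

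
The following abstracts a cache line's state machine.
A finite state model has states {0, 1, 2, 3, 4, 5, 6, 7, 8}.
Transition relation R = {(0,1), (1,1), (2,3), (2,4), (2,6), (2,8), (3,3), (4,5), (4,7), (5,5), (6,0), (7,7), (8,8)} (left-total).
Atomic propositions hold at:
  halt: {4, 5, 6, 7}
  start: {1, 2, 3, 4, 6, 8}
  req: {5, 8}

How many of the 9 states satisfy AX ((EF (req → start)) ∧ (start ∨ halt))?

6

Sat(req → start) = {0, 1, 2, 3, 4, 6, 7, 8}
EF (req → start): least fixpoint, start Z0 = {0, 1, 2, 3, 4, 6, 7, 8}, add states with some successor in Z. Already a fixed point.
Sat(EF (req → start)) = {0, 1, 2, 3, 4, 6, 7, 8}
Sat(start ∨ halt) = {1, 2, 3, 4, 5, 6, 7, 8}
Sat((EF (req → start)) ∧ (start ∨ halt)) = {1, 2, 3, 4, 6, 7, 8}
Sat(AX ((EF (req → start)) ∧ (start ∨ halt))) = {s : every successor in {1, 2, 3, 4, 6, 7, 8}} = {0, 1, 2, 3, 7, 8}
|Sat(AX ((EF (req → start)) ∧ (start ∨ halt)))| = |{0, 1, 2, 3, 7, 8}| = 6.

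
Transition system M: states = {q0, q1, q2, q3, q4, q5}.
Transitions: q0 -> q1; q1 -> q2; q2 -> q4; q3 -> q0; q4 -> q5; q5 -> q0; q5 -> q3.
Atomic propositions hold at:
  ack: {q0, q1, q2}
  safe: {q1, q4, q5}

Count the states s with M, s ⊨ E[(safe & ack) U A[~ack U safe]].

3

Sat(safe & ack) = {q1}
Sat(~ack) = {q3, q4, q5}
A[~ack U safe]: least fixpoint, start Z0 = Sat(safe) = {q1, q4, q5}, add states in Sat(~ack) with every successor in Z. Already a fixed point.
Sat(A[~ack U safe]) = {q1, q4, q5}
E[(safe & ack) U A[~ack U safe]]: least fixpoint, start Z0 = Sat(A[~ack U safe]) = {q1, q4, q5}, add states in Sat(safe & ack) with some successor in Z. Already a fixed point.
Sat(E[(safe & ack) U A[~ack U safe]]) = {q1, q4, q5}
|Sat(E[(safe & ack) U A[~ack U safe]])| = |{q1, q4, q5}| = 3.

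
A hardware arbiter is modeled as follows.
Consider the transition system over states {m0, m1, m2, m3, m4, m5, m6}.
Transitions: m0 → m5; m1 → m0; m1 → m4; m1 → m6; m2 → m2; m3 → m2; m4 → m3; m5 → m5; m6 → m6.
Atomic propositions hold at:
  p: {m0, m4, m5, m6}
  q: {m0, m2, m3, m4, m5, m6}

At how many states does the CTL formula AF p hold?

5

AF p: least fixpoint, start Z0 = {m0, m4, m5, m6}, add states with every successor in Z. Z1 = {m0, m1, m4, m5, m6}; fixed.
Sat(AF p) = {m0, m1, m4, m5, m6}
|Sat(AF p)| = |{m0, m1, m4, m5, m6}| = 5.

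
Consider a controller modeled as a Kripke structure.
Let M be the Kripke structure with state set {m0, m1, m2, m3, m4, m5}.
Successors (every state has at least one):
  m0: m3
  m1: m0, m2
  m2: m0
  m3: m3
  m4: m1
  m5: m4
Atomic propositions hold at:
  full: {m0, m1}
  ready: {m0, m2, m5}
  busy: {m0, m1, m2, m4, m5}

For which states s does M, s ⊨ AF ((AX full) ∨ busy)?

{m0, m1, m2, m4, m5}

Sat(AX full) = {s : every successor in {m0, m1}} = {m2, m4}
Sat((AX full) ∨ busy) = {m0, m1, m2, m4, m5}
AF ((AX full) ∨ busy): least fixpoint, start Z0 = {m0, m1, m2, m4, m5}, add states with every successor in Z. Already a fixed point.
Sat(AF ((AX full) ∨ busy)) = {m0, m1, m2, m4, m5}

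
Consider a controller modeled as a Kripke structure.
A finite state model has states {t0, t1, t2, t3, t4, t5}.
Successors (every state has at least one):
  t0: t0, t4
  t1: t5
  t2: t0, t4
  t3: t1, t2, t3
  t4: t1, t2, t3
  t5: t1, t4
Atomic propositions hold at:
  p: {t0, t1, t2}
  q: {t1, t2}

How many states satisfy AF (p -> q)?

5

Sat(p -> q) = {t1, t2, t3, t4, t5}
AF (p -> q): least fixpoint, start Z0 = {t1, t2, t3, t4, t5}, add states with every successor in Z. Already a fixed point.
Sat(AF (p -> q)) = {t1, t2, t3, t4, t5}
|Sat(AF (p -> q))| = |{t1, t2, t3, t4, t5}| = 5.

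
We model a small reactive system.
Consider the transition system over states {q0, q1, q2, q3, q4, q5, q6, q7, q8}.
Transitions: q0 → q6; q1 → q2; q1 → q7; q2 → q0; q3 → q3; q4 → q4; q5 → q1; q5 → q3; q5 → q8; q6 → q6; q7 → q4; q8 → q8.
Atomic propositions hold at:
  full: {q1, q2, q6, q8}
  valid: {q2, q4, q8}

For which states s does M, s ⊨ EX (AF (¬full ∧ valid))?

Sat(¬full) = {q0, q3, q4, q5, q7}
Sat(¬full ∧ valid) = {q4}
AF (¬full ∧ valid): least fixpoint, start Z0 = {q4}, add states with every successor in Z. Z1 = {q4, q7}; fixed.
Sat(AF (¬full ∧ valid)) = {q4, q7}
Sat(EX (AF (¬full ∧ valid))) = {s : some successor in {q4, q7}} = {q1, q4, q7}

{q1, q4, q7}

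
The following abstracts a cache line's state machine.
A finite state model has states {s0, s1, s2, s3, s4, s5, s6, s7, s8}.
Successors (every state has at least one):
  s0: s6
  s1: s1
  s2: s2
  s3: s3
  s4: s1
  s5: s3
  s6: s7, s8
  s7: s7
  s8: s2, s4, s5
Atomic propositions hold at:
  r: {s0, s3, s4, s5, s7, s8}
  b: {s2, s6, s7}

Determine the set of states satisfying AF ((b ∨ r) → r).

{s0, s1, s3, s4, s5, s6, s7, s8}

Sat(b ∨ r) = {s0, s2, s3, s4, s5, s6, s7, s8}
Sat((b ∨ r) → r) = {s0, s1, s3, s4, s5, s7, s8}
AF ((b ∨ r) → r): least fixpoint, start Z0 = {s0, s1, s3, s4, s5, s7, s8}, add states with every successor in Z. Z1 = {s0, s1, s3, s4, s5, s6, s7, s8}; fixed.
Sat(AF ((b ∨ r) → r)) = {s0, s1, s3, s4, s5, s6, s7, s8}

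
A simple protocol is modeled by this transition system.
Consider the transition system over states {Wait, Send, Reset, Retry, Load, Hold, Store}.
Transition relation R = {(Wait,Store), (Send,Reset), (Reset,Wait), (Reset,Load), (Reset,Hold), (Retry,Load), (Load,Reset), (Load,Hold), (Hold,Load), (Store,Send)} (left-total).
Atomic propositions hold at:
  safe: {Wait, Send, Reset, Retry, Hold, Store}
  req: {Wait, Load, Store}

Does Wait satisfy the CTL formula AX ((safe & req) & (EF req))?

Sat(safe & req) = {Wait, Store}
EF req: least fixpoint, start Z0 = {Wait, Load, Store}, add states with some successor in Z. Z1 = {Wait, Reset, Retry, Load, Hold, Store}; Z2 = {Wait, Send, Reset, Retry, Load, Hold, Store}; fixed.
Sat(EF req) = {Wait, Send, Reset, Retry, Load, Hold, Store}
Sat((safe & req) & (EF req)) = {Wait, Store}
Sat(AX ((safe & req) & (EF req))) = {s : every successor in {Wait, Store}} = {Wait}
Wait ∈ Sat(AX ((safe & req) & (EF req))) = {Wait}, so the formula holds at Wait.

Yes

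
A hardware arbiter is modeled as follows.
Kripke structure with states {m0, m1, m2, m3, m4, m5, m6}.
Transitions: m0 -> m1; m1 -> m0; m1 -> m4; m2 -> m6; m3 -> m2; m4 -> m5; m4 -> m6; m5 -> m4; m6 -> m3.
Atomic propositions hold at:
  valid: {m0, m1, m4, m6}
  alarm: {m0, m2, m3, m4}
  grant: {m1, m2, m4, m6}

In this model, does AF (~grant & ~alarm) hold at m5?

Yes

Sat(~grant) = {m0, m3, m5}
Sat(~alarm) = {m1, m5, m6}
Sat(~grant & ~alarm) = {m5}
AF (~grant & ~alarm): least fixpoint, start Z0 = {m5}, add states with every successor in Z. Already a fixed point.
Sat(AF (~grant & ~alarm)) = {m5}
m5 ∈ Sat(AF (~grant & ~alarm)) = {m5}, so the formula holds at m5.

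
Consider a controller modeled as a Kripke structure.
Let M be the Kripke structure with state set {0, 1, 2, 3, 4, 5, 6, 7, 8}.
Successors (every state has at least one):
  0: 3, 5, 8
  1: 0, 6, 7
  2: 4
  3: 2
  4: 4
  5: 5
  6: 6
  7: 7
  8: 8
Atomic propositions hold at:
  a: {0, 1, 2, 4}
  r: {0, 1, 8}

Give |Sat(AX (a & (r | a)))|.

3

Sat(r | a) = {0, 1, 2, 4, 8}
Sat(a & (r | a)) = {0, 1, 2, 4}
Sat(AX (a & (r | a))) = {s : every successor in {0, 1, 2, 4}} = {2, 3, 4}
|Sat(AX (a & (r | a)))| = |{2, 3, 4}| = 3.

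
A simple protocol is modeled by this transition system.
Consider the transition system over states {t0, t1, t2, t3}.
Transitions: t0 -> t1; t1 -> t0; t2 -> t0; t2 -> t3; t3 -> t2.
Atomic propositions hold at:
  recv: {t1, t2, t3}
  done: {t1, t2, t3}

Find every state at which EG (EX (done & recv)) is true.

Sat(done & recv) = {t1, t2, t3}
Sat(EX (done & recv)) = {s : some successor in {t1, t2, t3}} = {t0, t2, t3}
EG (EX (done & recv)): greatest fixpoint, start Z0 = {t0, t2, t3}, keep only states in Sat with some successor in Z. Z1 = {t2, t3}; fixed.
Sat(EG (EX (done & recv))) = {t2, t3}

{t2, t3}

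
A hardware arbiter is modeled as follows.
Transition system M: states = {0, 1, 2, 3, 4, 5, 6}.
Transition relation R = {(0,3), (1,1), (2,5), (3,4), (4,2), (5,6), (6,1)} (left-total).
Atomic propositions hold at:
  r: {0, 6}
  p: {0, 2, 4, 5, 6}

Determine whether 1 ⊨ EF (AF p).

No

AF p: least fixpoint, start Z0 = {0, 2, 4, 5, 6}, add states with every successor in Z. Z1 = {0, 2, 3, 4, 5, 6}; fixed.
Sat(AF p) = {0, 2, 3, 4, 5, 6}
EF (AF p): least fixpoint, start Z0 = {0, 2, 3, 4, 5, 6}, add states with some successor in Z. Already a fixed point.
Sat(EF (AF p)) = {0, 2, 3, 4, 5, 6}
1 ∉ Sat(EF (AF p)) = {0, 2, 3, 4, 5, 6}, so the formula does not hold at 1.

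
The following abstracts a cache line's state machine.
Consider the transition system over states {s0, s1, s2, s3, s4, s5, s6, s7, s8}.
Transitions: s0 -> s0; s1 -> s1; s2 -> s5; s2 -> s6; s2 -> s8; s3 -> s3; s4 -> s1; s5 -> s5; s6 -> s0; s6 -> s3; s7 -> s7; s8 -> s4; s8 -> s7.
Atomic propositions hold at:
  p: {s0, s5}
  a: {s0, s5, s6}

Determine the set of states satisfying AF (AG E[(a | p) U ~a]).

{s1, s3, s4, s7, s8}

Sat(a | p) = {s0, s5, s6}
Sat(~a) = {s1, s2, s3, s4, s7, s8}
E[(a | p) U ~a]: least fixpoint, start Z0 = Sat(~a) = {s1, s2, s3, s4, s7, s8}, add states in Sat(a | p) with some successor in Z. Z1 = {s1, s2, s3, s4, s6, s7, s8}; fixed.
Sat(E[(a | p) U ~a]) = {s1, s2, s3, s4, s6, s7, s8}
AG E[(a | p) U ~a]: greatest fixpoint, start Z0 = {s1, s2, s3, s4, s6, s7, s8}, keep only states in Sat with every successor in Z. Z1 = {s1, s3, s4, s7, s8}; fixed.
Sat(AG E[(a | p) U ~a]) = {s1, s3, s4, s7, s8}
AF (AG E[(a | p) U ~a]): least fixpoint, start Z0 = {s1, s3, s4, s7, s8}, add states with every successor in Z. Already a fixed point.
Sat(AF (AG E[(a | p) U ~a])) = {s1, s3, s4, s7, s8}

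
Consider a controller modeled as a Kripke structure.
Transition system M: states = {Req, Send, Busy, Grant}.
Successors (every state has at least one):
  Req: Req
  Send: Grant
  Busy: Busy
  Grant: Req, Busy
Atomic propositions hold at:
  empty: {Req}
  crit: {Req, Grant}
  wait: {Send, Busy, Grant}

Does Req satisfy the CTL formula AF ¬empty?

No

Sat(¬empty) = {Send, Busy, Grant}
AF ¬empty: least fixpoint, start Z0 = {Send, Busy, Grant}, add states with every successor in Z. Already a fixed point.
Sat(AF ¬empty) = {Send, Busy, Grant}
Req ∉ Sat(AF ¬empty) = {Send, Busy, Grant}, so the formula does not hold at Req.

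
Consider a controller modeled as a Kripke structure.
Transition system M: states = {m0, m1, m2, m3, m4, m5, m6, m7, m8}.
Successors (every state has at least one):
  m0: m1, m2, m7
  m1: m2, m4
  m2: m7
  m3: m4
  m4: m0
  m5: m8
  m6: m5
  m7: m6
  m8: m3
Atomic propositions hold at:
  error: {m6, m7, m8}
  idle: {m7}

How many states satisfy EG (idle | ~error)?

4

Sat(~error) = {m0, m1, m2, m3, m4, m5}
Sat(idle | ~error) = {m0, m1, m2, m3, m4, m5, m7}
EG (idle | ~error): greatest fixpoint, start Z0 = {m0, m1, m2, m3, m4, m5, m7}, keep only states in Sat with some successor in Z. Z1 = {m0, m1, m2, m3, m4}; Z2 = {m0, m1, m3, m4}; fixed.
Sat(EG (idle | ~error)) = {m0, m1, m3, m4}
|Sat(EG (idle | ~error))| = |{m0, m1, m3, m4}| = 4.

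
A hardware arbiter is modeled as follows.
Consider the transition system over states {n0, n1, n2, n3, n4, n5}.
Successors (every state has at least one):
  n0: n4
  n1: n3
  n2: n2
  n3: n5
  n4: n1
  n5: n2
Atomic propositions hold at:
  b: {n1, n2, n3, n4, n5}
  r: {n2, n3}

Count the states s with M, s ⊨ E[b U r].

5

E[b U r]: least fixpoint, start Z0 = Sat(r) = {n2, n3}, add states in Sat(b) with some successor in Z. Z1 = {n1, n2, n3, n5}; Z2 = {n1, n2, n3, n4, n5}; fixed.
Sat(E[b U r]) = {n1, n2, n3, n4, n5}
|Sat(E[b U r])| = |{n1, n2, n3, n4, n5}| = 5.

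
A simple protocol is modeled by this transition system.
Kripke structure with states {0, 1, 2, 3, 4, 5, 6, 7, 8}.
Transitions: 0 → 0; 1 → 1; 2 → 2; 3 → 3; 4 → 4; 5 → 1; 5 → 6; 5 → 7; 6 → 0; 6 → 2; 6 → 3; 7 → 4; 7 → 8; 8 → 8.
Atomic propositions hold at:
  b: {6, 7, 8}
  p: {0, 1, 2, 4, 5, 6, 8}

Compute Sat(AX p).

Sat(AX p) = {s : every successor in {0, 1, 2, 4, 5, 6, 8}} = {0, 1, 2, 4, 7, 8}

{0, 1, 2, 4, 7, 8}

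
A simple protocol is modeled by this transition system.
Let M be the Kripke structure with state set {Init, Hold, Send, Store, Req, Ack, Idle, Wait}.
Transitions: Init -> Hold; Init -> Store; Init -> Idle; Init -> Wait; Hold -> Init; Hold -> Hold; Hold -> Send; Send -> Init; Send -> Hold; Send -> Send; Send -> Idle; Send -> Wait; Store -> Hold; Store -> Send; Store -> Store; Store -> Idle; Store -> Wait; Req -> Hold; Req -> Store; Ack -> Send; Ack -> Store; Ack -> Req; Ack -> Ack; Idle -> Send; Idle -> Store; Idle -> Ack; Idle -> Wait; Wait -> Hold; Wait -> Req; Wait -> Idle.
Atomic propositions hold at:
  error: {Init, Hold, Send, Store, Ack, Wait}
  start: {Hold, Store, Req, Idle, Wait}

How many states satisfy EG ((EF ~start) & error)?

6

Sat(~start) = {Init, Send, Ack}
EF ~start: least fixpoint, start Z0 = {Init, Send, Ack}, add states with some successor in Z. Z1 = {Init, Hold, Send, Store, Ack, Idle}; Z2 = {Init, Hold, Send, Store, Req, Ack, Idle, Wait}; fixed.
Sat(EF ~start) = {Init, Hold, Send, Store, Req, Ack, Idle, Wait}
Sat((EF ~start) & error) = {Init, Hold, Send, Store, Ack, Wait}
EG ((EF ~start) & error): greatest fixpoint, start Z0 = {Init, Hold, Send, Store, Ack, Wait}, keep only states in Sat with some successor in Z. Already a fixed point.
Sat(EG ((EF ~start) & error)) = {Init, Hold, Send, Store, Ack, Wait}
|Sat(EG ((EF ~start) & error))| = |{Init, Hold, Send, Store, Ack, Wait}| = 6.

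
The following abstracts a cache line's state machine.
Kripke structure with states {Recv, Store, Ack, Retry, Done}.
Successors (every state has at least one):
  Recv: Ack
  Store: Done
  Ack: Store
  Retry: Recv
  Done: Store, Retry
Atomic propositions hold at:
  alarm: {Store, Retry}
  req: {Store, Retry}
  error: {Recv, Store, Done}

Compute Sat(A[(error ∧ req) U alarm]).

{Store, Retry}

Sat(error ∧ req) = {Store}
A[(error ∧ req) U alarm]: least fixpoint, start Z0 = Sat(alarm) = {Store, Retry}, add states in Sat(error ∧ req) with every successor in Z. Already a fixed point.
Sat(A[(error ∧ req) U alarm]) = {Store, Retry}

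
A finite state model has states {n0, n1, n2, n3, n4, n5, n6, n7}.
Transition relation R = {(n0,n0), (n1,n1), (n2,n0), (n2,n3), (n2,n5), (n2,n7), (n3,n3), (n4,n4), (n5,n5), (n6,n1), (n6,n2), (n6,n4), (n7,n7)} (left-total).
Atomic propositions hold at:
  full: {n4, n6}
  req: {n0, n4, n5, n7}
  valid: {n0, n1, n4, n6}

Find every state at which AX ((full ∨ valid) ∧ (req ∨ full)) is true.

Sat(full ∨ valid) = {n0, n1, n4, n6}
Sat(req ∨ full) = {n0, n4, n5, n6, n7}
Sat((full ∨ valid) ∧ (req ∨ full)) = {n0, n4, n6}
Sat(AX ((full ∨ valid) ∧ (req ∨ full))) = {s : every successor in {n0, n4, n6}} = {n0, n4}

{n0, n4}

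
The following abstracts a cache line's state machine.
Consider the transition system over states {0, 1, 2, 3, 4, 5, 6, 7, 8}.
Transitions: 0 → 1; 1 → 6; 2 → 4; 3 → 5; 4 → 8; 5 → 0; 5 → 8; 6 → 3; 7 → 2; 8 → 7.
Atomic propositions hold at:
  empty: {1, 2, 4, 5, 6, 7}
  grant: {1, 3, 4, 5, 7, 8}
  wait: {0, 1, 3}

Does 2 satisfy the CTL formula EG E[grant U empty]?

Yes

E[grant U empty]: least fixpoint, start Z0 = Sat(empty) = {1, 2, 4, 5, 6, 7}, add states in Sat(grant) with some successor in Z. Z1 = {1, 2, 3, 4, 5, 6, 7, 8}; fixed.
Sat(E[grant U empty]) = {1, 2, 3, 4, 5, 6, 7, 8}
EG E[grant U empty]: greatest fixpoint, start Z0 = {1, 2, 3, 4, 5, 6, 7, 8}, keep only states in Sat with some successor in Z. Already a fixed point.
Sat(EG E[grant U empty]) = {1, 2, 3, 4, 5, 6, 7, 8}
2 ∈ Sat(EG E[grant U empty]) = {1, 2, 3, 4, 5, 6, 7, 8}, so the formula holds at 2.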